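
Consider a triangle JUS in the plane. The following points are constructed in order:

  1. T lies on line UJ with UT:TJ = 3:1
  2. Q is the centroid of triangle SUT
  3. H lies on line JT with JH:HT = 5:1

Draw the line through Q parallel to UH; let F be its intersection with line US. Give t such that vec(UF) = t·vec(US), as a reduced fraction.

Set J = (0, 0), U = (1, 0), S = (0, 1); any affine frame gives the same invariant.
1. T lies on line UJ with UT:TJ = 3:1 ⇒ T = (1/4, 0)
2. Q is the centroid of triangle SUT ⇒ Q = (5/12, 1/3)
3. H lies on line JT with JH:HT = 5:1 ⇒ H = (5/24, 0)
through Q parallel to UH: direction (-19/24, 0); meets US at F = (2/3, 1/3)
F = U + t·(S−U) with t = 1/3

t = 1/3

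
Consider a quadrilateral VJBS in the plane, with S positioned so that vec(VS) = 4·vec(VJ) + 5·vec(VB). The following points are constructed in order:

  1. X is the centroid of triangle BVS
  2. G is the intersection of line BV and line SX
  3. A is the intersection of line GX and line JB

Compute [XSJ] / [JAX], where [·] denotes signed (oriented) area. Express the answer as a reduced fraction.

Set V = (0, 0), J = (1, 0), B = (0, 1), S = (4, 5); any affine frame gives the same invariant.
1. X is the centroid of triangle BVS ⇒ X = (4/3, 2)
2. G is the intersection of line BV and line SX ⇒ G = (0, 1/2)
3. A is the intersection of line GX and line JB ⇒ A = (4/17, 13/17)
2·[XSJ] = -13/3, 2·[JAX] = -91/51
[XSJ]:[JAX] = -13/3:-91/51 = 17/7

[XSJ]:[JAX] = 17/7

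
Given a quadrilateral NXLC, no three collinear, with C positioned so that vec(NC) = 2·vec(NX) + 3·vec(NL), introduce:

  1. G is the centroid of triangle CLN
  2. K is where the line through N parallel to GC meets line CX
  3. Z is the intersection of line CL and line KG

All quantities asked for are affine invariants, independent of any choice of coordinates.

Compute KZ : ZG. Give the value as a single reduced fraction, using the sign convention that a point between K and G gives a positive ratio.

Assign N = (0, 0), X = (1, 0), L = (0, 1), C = (2, 3) — the answer is frame-independent, so this choice is without loss of generality.
1. G is the centroid of triangle CLN ⇒ G = (2/3, 4/3)
2. K is where the line through N parallel to GC meets line CX ⇒ K = (12/7, 15/7)
3. Z is the intersection of line CL and line KG ⇒ Z = (-4/5, 1/5)
Z = K + t·(G−K) with t = 12/5, so KZ:ZG = t:(1−t) = 12/5:-7/5

KZ:ZG = -12/7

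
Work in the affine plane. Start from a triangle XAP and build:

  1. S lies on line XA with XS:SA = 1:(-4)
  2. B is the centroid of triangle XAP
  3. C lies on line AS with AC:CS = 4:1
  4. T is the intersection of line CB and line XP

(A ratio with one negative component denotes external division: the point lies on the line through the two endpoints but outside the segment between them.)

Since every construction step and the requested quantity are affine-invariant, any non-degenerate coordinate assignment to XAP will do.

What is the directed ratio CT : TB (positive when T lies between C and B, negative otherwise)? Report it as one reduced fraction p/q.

Assign X = (0, 0), A = (1, 0), P = (0, 1) — the answer is frame-independent, so this choice is without loss of generality.
1. S lies on line XA with XS:SA = 1:(-4) ⇒ S = (-1/3, 0)
2. B is the centroid of triangle XAP ⇒ B = (1/3, 1/3)
3. C lies on line AS with AC:CS = 4:1 ⇒ C = (-1/15, 0)
4. T is the intersection of line CB and line XP ⇒ T = (0, 1/18)
T = C + t·(B−C) with t = 1/6, so CT:TB = t:(1−t) = 1/6:5/6

CT:TB = 1/5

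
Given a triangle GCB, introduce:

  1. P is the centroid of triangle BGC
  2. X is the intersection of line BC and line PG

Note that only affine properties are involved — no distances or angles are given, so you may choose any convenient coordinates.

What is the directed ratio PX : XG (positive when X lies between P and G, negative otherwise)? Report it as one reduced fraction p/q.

Assign G = (0, 0), C = (1, 0), B = (0, 1) — the answer is frame-independent, so this choice is without loss of generality.
1. P is the centroid of triangle BGC ⇒ P = (1/3, 1/3)
2. X is the intersection of line BC and line PG ⇒ X = (1/2, 1/2)
X = P + t·(G−P) with t = -1/2, so PX:XG = t:(1−t) = -1/2:3/2

PX:XG = -1/3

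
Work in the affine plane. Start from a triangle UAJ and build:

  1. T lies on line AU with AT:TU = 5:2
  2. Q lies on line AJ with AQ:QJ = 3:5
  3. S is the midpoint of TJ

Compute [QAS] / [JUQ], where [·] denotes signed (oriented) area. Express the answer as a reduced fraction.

Assign U = (0, 0), A = (1, 0), J = (0, 1) — the answer is frame-independent, so this choice is without loss of generality.
1. T lies on line AU with AT:TU = 5:2 ⇒ T = (2/7, 0)
2. Q lies on line AJ with AQ:QJ = 3:5 ⇒ Q = (5/8, 3/8)
3. S is the midpoint of TJ ⇒ S = (1/7, 1/2)
2·[QAS] = -15/112, 2·[JUQ] = 5/8
[QAS]:[JUQ] = -15/112:5/8 = -3/14

[QAS]:[JUQ] = -3/14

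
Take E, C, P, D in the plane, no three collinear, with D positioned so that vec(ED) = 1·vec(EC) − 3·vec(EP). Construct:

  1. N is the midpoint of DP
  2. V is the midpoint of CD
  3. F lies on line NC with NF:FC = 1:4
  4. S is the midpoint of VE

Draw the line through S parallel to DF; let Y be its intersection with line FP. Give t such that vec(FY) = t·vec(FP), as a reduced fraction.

Work in coordinates with E = (0, 0), C = (1, 0), P = (0, 1), D = (1, -3).
1. N is the midpoint of DP ⇒ N = (1/2, -1)
2. V is the midpoint of CD ⇒ V = (1, -3/2)
3. F lies on line NC with NF:FC = 1:4 ⇒ F = (3/5, -4/5)
4. S is the midpoint of VE ⇒ S = (1/2, -3/4)
through S parallel to DF: direction (-2/5, 11/5); meets FP at Y = (2/5, -1/5)
Y = F + t·(P−F) with t = 1/3

t = 1/3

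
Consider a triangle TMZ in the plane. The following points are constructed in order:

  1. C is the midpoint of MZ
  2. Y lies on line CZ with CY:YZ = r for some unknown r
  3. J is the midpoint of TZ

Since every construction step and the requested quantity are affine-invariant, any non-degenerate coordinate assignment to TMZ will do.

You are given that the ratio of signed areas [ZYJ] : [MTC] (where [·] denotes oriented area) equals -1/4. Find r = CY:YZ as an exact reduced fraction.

Work in coordinates with T = (0, 0), M = (1, 0), Z = (0, 1).
1. C is the midpoint of MZ ⇒ C = (1/2, 1/2)
2. With CY:YZ = r, write λ = r/(r+1) so Y = C + λ·(Z−C); Y is affine-linear in λ
3. J is the midpoint of TZ ⇒ J = (0, 1/2)
Every point depending on Y is an affine combination of Y and λ-independent points, so each such coordinate is linear in λ; the λ² term in each signed area is a multiple of (Z−C)×(Z−C) = 0, so 2·[ZYJ] and 2·[MTC] are each linear in λ. Evaluating at λ=0 and λ=1:
  2·[ZYJ] = 1/4·λ − 1/4,   2·[MTC] = -1/2
So [ZYJ]:[MTC] = (1/4·λ − 1/4) / (-1/2). Setting this equal to -1/4:
  1/4·λ − 1/4 = -1/4·(-1/2)  ⇒  λ = 3/2
Then r = λ/(1−λ) = (3/2)/(-1/2) = -3. Check: with r = -3, Y = (-1/4, 5/4) and [ZYJ]:[MTC] = -1/4 as required.

r = -3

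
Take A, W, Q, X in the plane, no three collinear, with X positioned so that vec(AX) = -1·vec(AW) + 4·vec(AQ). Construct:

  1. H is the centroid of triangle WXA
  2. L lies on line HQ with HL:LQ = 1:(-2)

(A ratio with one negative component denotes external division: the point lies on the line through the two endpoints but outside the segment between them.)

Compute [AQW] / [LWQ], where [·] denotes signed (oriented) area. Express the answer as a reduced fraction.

[AQW]:[LWQ] = 3/2

Assign A = (0, 0), W = (1, 0), Q = (0, 1), X = (-1, 4) — the answer is frame-independent, so this choice is without loss of generality.
1. H is the centroid of triangle WXA ⇒ H = (0, 4/3)
2. L lies on line HQ with HL:LQ = 1:(-2) ⇒ L = (0, 5/3)
2·[AQW] = -1, 2·[LWQ] = -2/3
[AQW]:[LWQ] = -1:-2/3 = 3/2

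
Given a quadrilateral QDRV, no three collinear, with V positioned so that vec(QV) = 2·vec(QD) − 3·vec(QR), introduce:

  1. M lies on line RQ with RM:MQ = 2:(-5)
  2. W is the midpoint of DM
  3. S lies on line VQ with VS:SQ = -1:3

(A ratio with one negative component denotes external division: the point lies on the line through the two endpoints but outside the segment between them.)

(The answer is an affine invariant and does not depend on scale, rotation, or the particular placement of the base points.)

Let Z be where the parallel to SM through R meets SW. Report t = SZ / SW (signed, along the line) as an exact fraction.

t = -24/7

Assign Q = (0, 0), D = (1, 0), R = (0, 1), V = (2, -3) — the answer is frame-independent, so this choice is without loss of generality.
1. M lies on line RQ with RM:MQ = 2:(-5) ⇒ M = (0, 5/3)
2. W is the midpoint of DM ⇒ W = (1/2, 5/6)
3. S lies on line VQ with VS:SQ = -1:3 ⇒ S = (3, -9/2)
through R parallel to SM: direction (-3, 37/6); meets SW at Z = (81/7, -319/14)
Z = S + t·(W−S) with t = -24/7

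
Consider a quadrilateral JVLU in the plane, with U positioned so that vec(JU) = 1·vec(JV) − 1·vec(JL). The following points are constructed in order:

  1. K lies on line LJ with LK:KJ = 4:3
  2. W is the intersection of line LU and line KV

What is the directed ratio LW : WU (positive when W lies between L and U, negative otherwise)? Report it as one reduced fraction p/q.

LW:WU = 4/7

Set J = (0, 0), V = (1, 0), L = (0, 1), U = (1, -1); any affine frame gives the same invariant.
1. K lies on line LJ with LK:KJ = 4:3 ⇒ K = (0, 3/7)
2. W is the intersection of line LU and line KV ⇒ W = (4/11, 3/11)
W = L + t·(U−L) with t = 4/11, so LW:WU = t:(1−t) = 4/11:7/11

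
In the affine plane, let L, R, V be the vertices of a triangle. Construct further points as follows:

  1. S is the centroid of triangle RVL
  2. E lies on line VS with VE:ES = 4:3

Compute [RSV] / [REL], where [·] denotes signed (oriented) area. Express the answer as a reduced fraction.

[RSV]:[REL] = -7/13

Set L = (0, 0), R = (1, 0), V = (0, 1); any affine frame gives the same invariant.
1. S is the centroid of triangle RVL ⇒ S = (1/3, 1/3)
2. E lies on line VS with VE:ES = 4:3 ⇒ E = (4/21, 13/21)
2·[RSV] = -1/3, 2·[REL] = 13/21
[RSV]:[REL] = -1/3:13/21 = -7/13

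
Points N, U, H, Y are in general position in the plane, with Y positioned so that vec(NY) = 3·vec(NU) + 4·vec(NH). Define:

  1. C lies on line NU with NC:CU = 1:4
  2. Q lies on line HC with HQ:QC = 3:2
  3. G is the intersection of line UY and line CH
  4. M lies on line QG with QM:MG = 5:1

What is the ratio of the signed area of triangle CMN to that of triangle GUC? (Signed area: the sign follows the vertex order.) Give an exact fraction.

Work in coordinates with N = (0, 0), U = (1, 0), H = (0, 1), Y = (3, 4).
1. C lies on line NU with NC:CU = 1:4 ⇒ C = (1/5, 0)
2. Q lies on line HC with HQ:QC = 3:2 ⇒ Q = (3/25, 2/5)
3. G is the intersection of line UY and line CH ⇒ G = (3/7, -8/7)
4. M lies on line QG with QM:MG = 5:1 ⇒ M = (66/175, -31/35)
2·[CMN] = -31/175, 2·[GUC] = 32/35
[CMN]:[GUC] = -31/175:32/35 = -31/160

[CMN]:[GUC] = -31/160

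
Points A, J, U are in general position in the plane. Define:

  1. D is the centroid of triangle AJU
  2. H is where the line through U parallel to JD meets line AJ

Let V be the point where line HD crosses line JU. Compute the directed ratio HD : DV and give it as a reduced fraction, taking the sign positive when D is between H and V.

Work in coordinates with A = (0, 0), J = (1, 0), U = (0, 1).
1. D is the centroid of triangle AJU ⇒ D = (1/3, 1/3)
2. H is where the line through U parallel to JD meets line AJ ⇒ H = (2, 0)
line HD meets JU at V = (3/4, 1/4)
D = H + t·(V−H) with t = 4/3, so HD:DV = 4/3:-1/3

HD:DV = -4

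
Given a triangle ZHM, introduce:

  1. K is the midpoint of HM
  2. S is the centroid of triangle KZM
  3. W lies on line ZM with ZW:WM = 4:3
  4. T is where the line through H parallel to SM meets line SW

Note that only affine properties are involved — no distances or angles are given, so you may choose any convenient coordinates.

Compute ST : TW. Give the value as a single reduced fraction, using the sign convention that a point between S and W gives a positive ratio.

ST:TW = -14/17

Choose coordinates Z = (0, 0), H = (1, 0), M = (0, 1).
1. K is the midpoint of HM ⇒ K = (1/2, 1/2)
2. S is the centroid of triangle KZM ⇒ S = (1/6, 1/2)
3. W lies on line ZM with ZW:WM = 4:3 ⇒ W = (0, 4/7)
4. T is where the line through H parallel to SM meets line SW ⇒ T = (17/18, 1/6)
T = S + t·(W−S) with t = -14/3, so ST:TW = t:(1−t) = -14/3:17/3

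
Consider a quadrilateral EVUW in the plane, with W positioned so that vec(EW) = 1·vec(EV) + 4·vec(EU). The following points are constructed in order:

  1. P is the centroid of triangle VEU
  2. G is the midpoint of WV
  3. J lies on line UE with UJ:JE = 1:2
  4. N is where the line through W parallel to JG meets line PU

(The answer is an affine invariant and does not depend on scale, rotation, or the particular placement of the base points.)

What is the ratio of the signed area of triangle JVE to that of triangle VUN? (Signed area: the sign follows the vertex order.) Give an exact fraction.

Choose coordinates E = (0, 0), V = (1, 0), U = (0, 1), W = (1, 4).
1. P is the centroid of triangle VEU ⇒ P = (1/3, 1/3)
2. G is the midpoint of WV ⇒ G = (1, 2)
3. J lies on line UE with UJ:JE = 1:2 ⇒ J = (0, 2/3)
4. N is where the line through W parallel to JG meets line PU ⇒ N = (-1/2, 2)
2·[JVE] = -2/3, 2·[VUN] = -1/2
[JVE]:[VUN] = -2/3:-1/2 = 4/3

[JVE]:[VUN] = 4/3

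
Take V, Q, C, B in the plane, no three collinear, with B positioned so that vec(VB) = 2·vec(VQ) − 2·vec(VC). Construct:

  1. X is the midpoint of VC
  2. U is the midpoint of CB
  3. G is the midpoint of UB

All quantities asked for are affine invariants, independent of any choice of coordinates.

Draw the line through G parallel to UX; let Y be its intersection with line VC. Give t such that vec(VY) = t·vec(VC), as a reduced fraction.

Choose coordinates V = (0, 0), Q = (1, 0), C = (0, 1), B = (2, -2).
1. X is the midpoint of VC ⇒ X = (0, 1/2)
2. U is the midpoint of CB ⇒ U = (1, -1/2)
3. G is the midpoint of UB ⇒ G = (3/2, -5/4)
through G parallel to UX: direction (-1, 1); meets VC at Y = (0, 1/4)
Y = V + t·(C−V) with t = 1/4

t = 1/4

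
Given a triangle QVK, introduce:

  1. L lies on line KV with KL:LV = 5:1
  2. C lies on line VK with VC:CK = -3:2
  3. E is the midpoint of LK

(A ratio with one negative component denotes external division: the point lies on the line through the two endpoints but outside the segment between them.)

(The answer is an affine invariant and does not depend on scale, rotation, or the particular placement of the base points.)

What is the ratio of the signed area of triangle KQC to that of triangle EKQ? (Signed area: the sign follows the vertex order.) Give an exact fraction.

Choose coordinates Q = (0, 0), V = (1, 0), K = (0, 1).
1. L lies on line KV with KL:LV = 5:1 ⇒ L = (5/6, 1/6)
2. C lies on line VK with VC:CK = -3:2 ⇒ C = (-2, 3)
3. E is the midpoint of LK ⇒ E = (5/12, 7/12)
2·[KQC] = -2, 2·[EKQ] = 5/12
[KQC]:[EKQ] = -2:5/12 = -24/5

[KQC]:[EKQ] = -24/5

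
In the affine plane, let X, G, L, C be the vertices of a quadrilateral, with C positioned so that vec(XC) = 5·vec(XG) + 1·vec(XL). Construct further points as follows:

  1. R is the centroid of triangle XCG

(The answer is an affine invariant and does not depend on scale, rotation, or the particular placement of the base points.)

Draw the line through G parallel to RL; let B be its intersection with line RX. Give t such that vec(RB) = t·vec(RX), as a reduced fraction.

Work in coordinates with X = (0, 0), G = (1, 0), L = (0, 1), C = (5, 1).
1. R is the centroid of triangle XCG ⇒ R = (2, 1/3)
through G parallel to RL: direction (-2, 2/3); meets RX at B = (2/3, 1/9)
B = R + t·(X−R) with t = 2/3

t = 2/3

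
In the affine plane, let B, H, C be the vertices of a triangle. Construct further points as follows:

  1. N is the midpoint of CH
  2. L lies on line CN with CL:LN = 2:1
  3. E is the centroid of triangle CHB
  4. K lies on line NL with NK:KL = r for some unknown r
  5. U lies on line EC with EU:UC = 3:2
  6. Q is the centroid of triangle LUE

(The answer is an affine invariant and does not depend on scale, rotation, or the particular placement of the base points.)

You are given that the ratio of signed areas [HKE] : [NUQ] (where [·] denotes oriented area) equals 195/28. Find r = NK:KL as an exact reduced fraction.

Set B = (0, 0), H = (1, 0), C = (0, 1); any affine frame gives the same invariant.
1. N is the midpoint of CH ⇒ N = (1/2, 1/2)
2. L lies on line CN with CL:LN = 2:1 ⇒ L = (1/3, 2/3)
3. E is the centroid of triangle CHB ⇒ E = (1/3, 1/3)
4. With NK:KL = r, write λ = r/(r+1) so K = N + λ·(L−N); K is affine-linear in λ
5. U lies on line EC with EU:UC = 3:2 ⇒ U = (2/15, 11/15)
6. Q is the centroid of triangle LUE ⇒ Q = (4/15, 26/45)
Every point depending on K is an affine combination of K and λ-independent points, so each such coordinate is linear in λ; the λ² term in each signed area is a multiple of (L−N)×(L−N) = 0, so 2·[HKE] and 2·[NUQ] are each linear in λ. Evaluating at λ=0 and λ=1:
  2·[HKE] = 1/18·λ + 1/6,   2·[NUQ] = 7/270
So [HKE]:[NUQ] = (1/18·λ + 1/6) / (7/270). Setting this equal to 195/28:
  1/18·λ + 1/6 = 195/28·(7/270)  ⇒  λ = 1/4
Then r = λ/(1−λ) = (1/4)/(3/4) = 1/3. Check: with r = 1/3, K = (11/24, 13/24) and [HKE]:[NUQ] = 195/28 as required.

r = 1/3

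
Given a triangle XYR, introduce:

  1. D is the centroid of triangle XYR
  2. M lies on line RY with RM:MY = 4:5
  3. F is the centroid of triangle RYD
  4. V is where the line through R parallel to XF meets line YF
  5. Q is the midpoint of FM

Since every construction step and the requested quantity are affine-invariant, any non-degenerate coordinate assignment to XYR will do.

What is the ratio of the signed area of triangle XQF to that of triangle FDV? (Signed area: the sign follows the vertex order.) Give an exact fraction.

Choose coordinates X = (0, 0), Y = (1, 0), R = (0, 1).
1. D is the centroid of triangle XYR ⇒ D = (1/3, 1/3)
2. M lies on line RY with RM:MY = 4:5 ⇒ M = (4/9, 5/9)
3. F is the centroid of triangle RYD ⇒ F = (4/9, 4/9)
4. V is where the line through R parallel to XF meets line YF ⇒ V = (-1/9, 8/9)
5. Q is the midpoint of FM ⇒ Q = (4/9, 1/2)
2·[XQF] = -2/81, 2·[FDV] = -1/9
[XQF]:[FDV] = -2/81:-1/9 = 2/9

[XQF]:[FDV] = 2/9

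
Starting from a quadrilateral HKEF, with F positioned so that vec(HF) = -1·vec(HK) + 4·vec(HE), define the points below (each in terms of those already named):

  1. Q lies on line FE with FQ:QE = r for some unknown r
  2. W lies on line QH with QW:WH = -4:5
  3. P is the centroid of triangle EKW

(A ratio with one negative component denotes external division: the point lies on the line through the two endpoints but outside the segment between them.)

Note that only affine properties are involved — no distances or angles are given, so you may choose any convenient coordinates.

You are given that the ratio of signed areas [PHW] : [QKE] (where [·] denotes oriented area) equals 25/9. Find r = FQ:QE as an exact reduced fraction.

Set H = (0, 0), K = (1, 0), E = (0, 1), F = (-1, 4); any affine frame gives the same invariant.
1. With FQ:QE = r, write λ = r/(r+1) so Q = F + λ·(E−F); Q is affine-linear in λ
2. W lies on line QH with QW:WH = -4:5 ⇒ W is an affine combination of earlier points and hence also affine-linear in λ
3. P is the centroid of triangle EKW ⇒ P is an affine combination of earlier points and hence also affine-linear in λ
Every point depending on Q is an affine combination of Q and λ-independent points, so each such coordinate is linear in λ; the λ² term in each signed area is a multiple of (E−F)×(E−F) = 0, so 2·[PHW] and 2·[QKE] are each linear in λ. Evaluating at λ=0 and λ=1:
  2·[PHW] = 20/3·λ − 25/3,   2·[QKE] = 2·λ − 2
So [PHW]:[QKE] = (20/3·λ − 25/3) / (2·λ − 2). Setting this equal to 25/9:
  20/3·λ − 25/3 = 25/9·(2·λ − 2)  ⇒  λ = 5/2
Then r = λ/(1−λ) = (5/2)/(-3/2) = -5/3. Check: with r = -5/3, Q = (3/2, -7/2) and [PHW]:[QKE] = 25/9 as required.

r = -5/3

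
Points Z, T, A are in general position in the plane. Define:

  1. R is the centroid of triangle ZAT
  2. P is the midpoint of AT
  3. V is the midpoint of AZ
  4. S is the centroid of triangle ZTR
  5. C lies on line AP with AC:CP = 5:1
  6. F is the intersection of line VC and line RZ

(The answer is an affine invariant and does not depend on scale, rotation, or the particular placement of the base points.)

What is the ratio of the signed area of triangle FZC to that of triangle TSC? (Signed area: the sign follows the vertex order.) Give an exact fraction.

[FZC]:[TSC] = 45/112

Choose coordinates Z = (0, 0), T = (1, 0), A = (0, 1).
1. R is the centroid of triangle ZAT ⇒ R = (1/3, 1/3)
2. P is the midpoint of AT ⇒ P = (1/2, 1/2)
3. V is the midpoint of AZ ⇒ V = (0, 1/2)
4. S is the centroid of triangle ZTR ⇒ S = (4/9, 1/9)
5. C lies on line AP with AC:CP = 5:1 ⇒ C = (5/12, 7/12)
6. F is the intersection of line VC and line RZ ⇒ F = (5/8, 5/8)
2·[FZC] = -5/48, 2·[TSC] = -7/27
[FZC]:[TSC] = -5/48:-7/27 = 45/112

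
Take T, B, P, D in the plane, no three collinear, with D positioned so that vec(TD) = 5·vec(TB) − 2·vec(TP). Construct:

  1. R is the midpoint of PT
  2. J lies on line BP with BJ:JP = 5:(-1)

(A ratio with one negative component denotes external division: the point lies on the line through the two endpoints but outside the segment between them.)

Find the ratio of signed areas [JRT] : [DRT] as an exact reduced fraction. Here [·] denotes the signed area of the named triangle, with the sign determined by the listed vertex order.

Work in coordinates with T = (0, 0), B = (1, 0), P = (0, 1), D = (5, -2).
1. R is the midpoint of PT ⇒ R = (0, 1/2)
2. J lies on line BP with BJ:JP = 5:(-1) ⇒ J = (-1/4, 5/4)
2·[JRT] = -1/8, 2·[DRT] = 5/2
[JRT]:[DRT] = -1/8:5/2 = -1/20

[JRT]:[DRT] = -1/20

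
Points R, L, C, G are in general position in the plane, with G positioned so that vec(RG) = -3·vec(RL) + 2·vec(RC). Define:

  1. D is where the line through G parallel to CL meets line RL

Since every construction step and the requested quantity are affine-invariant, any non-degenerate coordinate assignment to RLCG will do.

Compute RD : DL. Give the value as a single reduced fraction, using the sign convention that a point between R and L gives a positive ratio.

Work in coordinates with R = (0, 0), L = (1, 0), C = (0, 1), G = (-3, 2).
1. D is where the line through G parallel to CL meets line RL ⇒ D = (-1, 0)
D = R + t·(L−R) with t = -1, so RD:DL = t:(1−t) = -1:2

RD:DL = -1/2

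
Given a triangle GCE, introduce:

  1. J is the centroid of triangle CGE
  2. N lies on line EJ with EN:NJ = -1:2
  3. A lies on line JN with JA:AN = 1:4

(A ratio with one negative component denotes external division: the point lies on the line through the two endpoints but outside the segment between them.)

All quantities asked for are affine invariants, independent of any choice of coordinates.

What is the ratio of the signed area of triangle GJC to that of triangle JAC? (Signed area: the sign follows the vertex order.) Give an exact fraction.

[GJC]:[JAC] = 5/2

Choose coordinates G = (0, 0), C = (1, 0), E = (0, 1).
1. J is the centroid of triangle CGE ⇒ J = (1/3, 1/3)
2. N lies on line EJ with EN:NJ = -1:2 ⇒ N = (-1/3, 5/3)
3. A lies on line JN with JA:AN = 1:4 ⇒ A = (1/5, 3/5)
2·[GJC] = -1/3, 2·[JAC] = -2/15
[GJC]:[JAC] = -1/3:-2/15 = 5/2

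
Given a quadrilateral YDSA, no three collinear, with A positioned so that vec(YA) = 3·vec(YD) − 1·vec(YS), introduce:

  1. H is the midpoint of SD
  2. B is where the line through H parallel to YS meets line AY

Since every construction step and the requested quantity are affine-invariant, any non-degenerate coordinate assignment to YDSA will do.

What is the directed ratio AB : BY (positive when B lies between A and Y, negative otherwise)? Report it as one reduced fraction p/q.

Assign Y = (0, 0), D = (1, 0), S = (0, 1), A = (3, -1) — the answer is frame-independent, so this choice is without loss of generality.
1. H is the midpoint of SD ⇒ H = (1/2, 1/2)
2. B is where the line through H parallel to YS meets line AY ⇒ B = (1/2, -1/6)
B = A + t·(Y−A) with t = 5/6, so AB:BY = t:(1−t) = 5/6:1/6

AB:BY = 5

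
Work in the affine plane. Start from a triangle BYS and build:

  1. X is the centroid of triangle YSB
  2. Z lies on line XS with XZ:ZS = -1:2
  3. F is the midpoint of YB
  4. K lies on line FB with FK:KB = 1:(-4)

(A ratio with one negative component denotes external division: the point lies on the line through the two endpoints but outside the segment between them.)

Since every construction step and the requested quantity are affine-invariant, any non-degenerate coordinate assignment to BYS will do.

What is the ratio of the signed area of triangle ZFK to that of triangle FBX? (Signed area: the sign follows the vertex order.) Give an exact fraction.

Choose coordinates B = (0, 0), Y = (1, 0), S = (0, 1).
1. X is the centroid of triangle YSB ⇒ X = (1/3, 1/3)
2. Z lies on line XS with XZ:ZS = -1:2 ⇒ Z = (2/3, -1/3)
3. F is the midpoint of YB ⇒ F = (1/2, 0)
4. K lies on line FB with FK:KB = 1:(-4) ⇒ K = (2/3, 0)
2·[ZFK] = -1/18, 2·[FBX] = -1/6
[ZFK]:[FBX] = -1/18:-1/6 = 1/3

[ZFK]:[FBX] = 1/3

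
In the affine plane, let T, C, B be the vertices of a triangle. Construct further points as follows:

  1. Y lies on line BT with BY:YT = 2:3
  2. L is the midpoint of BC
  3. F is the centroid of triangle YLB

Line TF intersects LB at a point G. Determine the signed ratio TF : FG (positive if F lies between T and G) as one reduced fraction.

TF:FG = 13/2

Choose coordinates T = (0, 0), C = (1, 0), B = (0, 1).
1. Y lies on line BT with BY:YT = 2:3 ⇒ Y = (0, 3/5)
2. L is the midpoint of BC ⇒ L = (1/2, 1/2)
3. F is the centroid of triangle YLB ⇒ F = (1/6, 7/10)
line TF meets LB at G = (5/26, 21/26)
F = T + t·(G−T) with t = 13/15, so TF:FG = 13/15:2/15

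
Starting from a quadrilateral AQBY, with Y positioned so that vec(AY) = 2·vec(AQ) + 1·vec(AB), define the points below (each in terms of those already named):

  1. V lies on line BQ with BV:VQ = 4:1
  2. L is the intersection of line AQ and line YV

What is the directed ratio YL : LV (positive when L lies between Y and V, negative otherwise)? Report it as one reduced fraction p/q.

Assign A = (0, 0), Q = (1, 0), B = (0, 1), Y = (2, 1) — the answer is frame-independent, so this choice is without loss of generality.
1. V lies on line BQ with BV:VQ = 4:1 ⇒ V = (4/5, 1/5)
2. L is the intersection of line AQ and line YV ⇒ L = (1/2, 0)
L = Y + t·(V−Y) with t = 5/4, so YL:LV = t:(1−t) = 5/4:-1/4

YL:LV = -5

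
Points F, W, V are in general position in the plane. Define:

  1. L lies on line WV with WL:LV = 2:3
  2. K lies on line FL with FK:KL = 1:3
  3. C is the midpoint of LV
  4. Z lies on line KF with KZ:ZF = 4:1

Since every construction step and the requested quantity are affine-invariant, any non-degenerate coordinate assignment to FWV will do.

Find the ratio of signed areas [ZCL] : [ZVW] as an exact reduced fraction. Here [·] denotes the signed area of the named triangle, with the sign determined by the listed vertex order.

Set F = (0, 0), W = (1, 0), V = (0, 1); any affine frame gives the same invariant.
1. L lies on line WV with WL:LV = 2:3 ⇒ L = (3/5, 2/5)
2. K lies on line FL with FK:KL = 1:3 ⇒ K = (3/20, 1/10)
3. C is the midpoint of LV ⇒ C = (3/10, 7/10)
4. Z lies on line KF with KZ:ZF = 4:1 ⇒ Z = (3/100, 1/50)
2·[ZCL] = -57/200, 2·[ZVW] = -19/20
[ZCL]:[ZVW] = -57/200:-19/20 = 3/10

[ZCL]:[ZVW] = 3/10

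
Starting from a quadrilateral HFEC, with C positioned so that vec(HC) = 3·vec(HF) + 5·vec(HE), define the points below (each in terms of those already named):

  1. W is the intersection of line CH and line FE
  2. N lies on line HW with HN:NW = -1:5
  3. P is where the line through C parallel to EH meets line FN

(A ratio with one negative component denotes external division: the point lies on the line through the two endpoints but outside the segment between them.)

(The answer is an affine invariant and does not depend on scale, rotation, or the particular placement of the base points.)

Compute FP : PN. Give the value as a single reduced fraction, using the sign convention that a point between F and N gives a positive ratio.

FP:PN = -64/99

Work in coordinates with H = (0, 0), F = (1, 0), E = (0, 1), C = (3, 5).
1. W is the intersection of line CH and line FE ⇒ W = (3/8, 5/8)
2. N lies on line HW with HN:NW = -1:5 ⇒ N = (-3/32, -5/32)
3. P is where the line through C parallel to EH meets line FN ⇒ P = (3, 2/7)
P = F + t·(N−F) with t = -64/35, so FP:PN = t:(1−t) = -64/35:99/35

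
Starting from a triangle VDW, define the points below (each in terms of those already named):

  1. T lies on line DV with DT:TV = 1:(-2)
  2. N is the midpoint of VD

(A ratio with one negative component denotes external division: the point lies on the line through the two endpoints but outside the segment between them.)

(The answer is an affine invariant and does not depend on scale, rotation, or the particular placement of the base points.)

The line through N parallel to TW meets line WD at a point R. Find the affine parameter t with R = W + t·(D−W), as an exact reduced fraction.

t = 3/2

Assign V = (0, 0), D = (1, 0), W = (0, 1) — the answer is frame-independent, so this choice is without loss of generality.
1. T lies on line DV with DT:TV = 1:(-2) ⇒ T = (2, 0)
2. N is the midpoint of VD ⇒ N = (1/2, 0)
through N parallel to TW: direction (-2, 1); meets WD at R = (3/2, -1/2)
R = W + t·(D−W) with t = 3/2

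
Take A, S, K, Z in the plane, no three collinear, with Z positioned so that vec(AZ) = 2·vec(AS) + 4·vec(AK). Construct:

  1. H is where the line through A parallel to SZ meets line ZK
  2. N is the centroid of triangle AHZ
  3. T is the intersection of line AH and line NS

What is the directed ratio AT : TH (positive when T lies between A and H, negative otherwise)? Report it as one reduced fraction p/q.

Choose coordinates A = (0, 0), S = (1, 0), K = (0, 1), Z = (2, 4).
1. H is where the line through A parallel to SZ meets line ZK ⇒ H = (2/5, 8/5)
2. N is the centroid of triangle AHZ ⇒ N = (4/5, 28/15)
3. T is the intersection of line AH and line NS ⇒ T = (7/10, 14/5)
T = A + t·(H−A) with t = 7/4, so AT:TH = t:(1−t) = 7/4:-3/4

AT:TH = -7/3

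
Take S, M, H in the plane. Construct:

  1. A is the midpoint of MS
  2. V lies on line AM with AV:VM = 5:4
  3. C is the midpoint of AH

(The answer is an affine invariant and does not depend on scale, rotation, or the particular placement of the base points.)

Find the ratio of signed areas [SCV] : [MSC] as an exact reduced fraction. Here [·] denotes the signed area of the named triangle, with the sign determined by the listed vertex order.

[SCV]:[MSC] = 7/9

Work in coordinates with S = (0, 0), M = (1, 0), H = (0, 1).
1. A is the midpoint of MS ⇒ A = (1/2, 0)
2. V lies on line AM with AV:VM = 5:4 ⇒ V = (7/9, 0)
3. C is the midpoint of AH ⇒ C = (1/4, 1/2)
2·[SCV] = -7/18, 2·[MSC] = -1/2
[SCV]:[MSC] = -7/18:-1/2 = 7/9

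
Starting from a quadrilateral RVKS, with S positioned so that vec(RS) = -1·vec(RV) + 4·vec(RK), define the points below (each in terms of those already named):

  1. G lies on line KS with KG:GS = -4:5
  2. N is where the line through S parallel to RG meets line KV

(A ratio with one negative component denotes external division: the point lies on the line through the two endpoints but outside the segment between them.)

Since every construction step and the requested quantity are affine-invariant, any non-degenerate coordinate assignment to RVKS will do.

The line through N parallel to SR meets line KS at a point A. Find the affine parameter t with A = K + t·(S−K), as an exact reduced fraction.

t = -3/7

Work in coordinates with R = (0, 0), V = (1, 0), K = (0, 1), S = (-1, 4).
1. G lies on line KS with KG:GS = -4:5 ⇒ G = (4, -11)
2. N is where the line through S parallel to RG meets line KV ⇒ N = (1/7, 6/7)
through N parallel to SR: direction (1, -4); meets KS at A = (3/7, -2/7)
A = K + t·(S−K) with t = -3/7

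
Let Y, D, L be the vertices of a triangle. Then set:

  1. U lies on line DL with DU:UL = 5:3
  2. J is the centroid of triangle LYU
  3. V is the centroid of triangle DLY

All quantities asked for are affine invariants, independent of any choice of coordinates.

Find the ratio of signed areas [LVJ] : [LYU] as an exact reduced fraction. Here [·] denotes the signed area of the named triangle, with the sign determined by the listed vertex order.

[LVJ]:[LYU] = -5/27

Assign Y = (0, 0), D = (1, 0), L = (0, 1) — the answer is frame-independent, so this choice is without loss of generality.
1. U lies on line DL with DU:UL = 5:3 ⇒ U = (3/8, 5/8)
2. J is the centroid of triangle LYU ⇒ J = (1/8, 13/24)
3. V is the centroid of triangle DLY ⇒ V = (1/3, 1/3)
2·[LVJ] = -5/72, 2·[LYU] = 3/8
[LVJ]:[LYU] = -5/72:3/8 = -5/27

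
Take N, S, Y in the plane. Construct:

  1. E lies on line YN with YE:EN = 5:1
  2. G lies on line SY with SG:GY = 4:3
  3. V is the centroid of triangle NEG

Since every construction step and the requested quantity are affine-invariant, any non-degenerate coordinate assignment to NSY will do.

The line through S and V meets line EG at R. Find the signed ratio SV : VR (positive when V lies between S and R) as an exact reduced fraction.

Work in coordinates with N = (0, 0), S = (1, 0), Y = (0, 1).
1. E lies on line YN with YE:EN = 5:1 ⇒ E = (0, 1/6)
2. G lies on line SY with SG:GY = 4:3 ⇒ G = (3/7, 4/7)
3. V is the centroid of triangle NEG ⇒ V = (1/7, 31/126)
line SV meets EG at R = (13/133, 310/1197)
V = S + t·(R−S) with t = 19/20, so SV:VR = 19/20:1/20

SV:VR = 19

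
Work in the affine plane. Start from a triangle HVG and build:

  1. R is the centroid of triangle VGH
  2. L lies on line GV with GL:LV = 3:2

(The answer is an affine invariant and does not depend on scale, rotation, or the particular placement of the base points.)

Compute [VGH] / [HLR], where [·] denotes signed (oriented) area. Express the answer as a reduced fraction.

Set H = (0, 0), V = (1, 0), G = (0, 1); any affine frame gives the same invariant.
1. R is the centroid of triangle VGH ⇒ R = (1/3, 1/3)
2. L lies on line GV with GL:LV = 3:2 ⇒ L = (3/5, 2/5)
2·[VGH] = 1, 2·[HLR] = 1/15
[VGH]:[HLR] = 1:1/15 = 15

[VGH]:[HLR] = 15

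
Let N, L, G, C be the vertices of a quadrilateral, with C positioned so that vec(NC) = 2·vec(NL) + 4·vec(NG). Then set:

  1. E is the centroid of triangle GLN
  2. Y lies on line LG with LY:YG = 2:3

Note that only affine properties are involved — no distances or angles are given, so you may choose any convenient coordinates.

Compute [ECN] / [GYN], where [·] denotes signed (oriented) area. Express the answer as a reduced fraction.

[ECN]:[GYN] = -10/9

Set N = (0, 0), L = (1, 0), G = (0, 1), C = (2, 4); any affine frame gives the same invariant.
1. E is the centroid of triangle GLN ⇒ E = (1/3, 1/3)
2. Y lies on line LG with LY:YG = 2:3 ⇒ Y = (3/5, 2/5)
2·[ECN] = 2/3, 2·[GYN] = -3/5
[ECN]:[GYN] = 2/3:-3/5 = -10/9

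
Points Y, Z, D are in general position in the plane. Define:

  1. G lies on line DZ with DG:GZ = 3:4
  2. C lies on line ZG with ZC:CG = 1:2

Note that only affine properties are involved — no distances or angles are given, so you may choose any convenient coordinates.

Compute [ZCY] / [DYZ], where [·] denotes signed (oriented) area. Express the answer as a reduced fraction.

Work in coordinates with Y = (0, 0), Z = (1, 0), D = (0, 1).
1. G lies on line DZ with DG:GZ = 3:4 ⇒ G = (3/7, 4/7)
2. C lies on line ZG with ZC:CG = 1:2 ⇒ C = (17/21, 4/21)
2·[ZCY] = 4/21, 2·[DYZ] = 1
[ZCY]:[DYZ] = 4/21:1 = 4/21

[ZCY]:[DYZ] = 4/21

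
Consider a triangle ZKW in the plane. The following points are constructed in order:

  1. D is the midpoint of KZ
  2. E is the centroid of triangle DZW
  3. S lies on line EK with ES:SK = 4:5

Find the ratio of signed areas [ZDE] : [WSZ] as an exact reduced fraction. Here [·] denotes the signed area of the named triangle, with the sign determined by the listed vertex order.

Assign Z = (0, 0), K = (1, 0), W = (0, 1) — the answer is frame-independent, so this choice is without loss of generality.
1. D is the midpoint of KZ ⇒ D = (1/2, 0)
2. E is the centroid of triangle DZW ⇒ E = (1/6, 1/3)
3. S lies on line EK with ES:SK = 4:5 ⇒ S = (29/54, 5/27)
2·[ZDE] = 1/6, 2·[WSZ] = -29/54
[ZDE]:[WSZ] = 1/6:-29/54 = -9/29

[ZDE]:[WSZ] = -9/29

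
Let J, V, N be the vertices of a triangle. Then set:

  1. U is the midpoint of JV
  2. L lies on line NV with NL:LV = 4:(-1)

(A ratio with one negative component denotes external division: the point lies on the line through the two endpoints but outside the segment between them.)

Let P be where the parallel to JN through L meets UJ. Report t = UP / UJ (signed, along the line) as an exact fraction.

t = -5/3

Work in coordinates with J = (0, 0), V = (1, 0), N = (0, 1).
1. U is the midpoint of JV ⇒ U = (1/2, 0)
2. L lies on line NV with NL:LV = 4:(-1) ⇒ L = (4/3, -1/3)
through L parallel to JN: direction (0, 1); meets UJ at P = (4/3, 0)
P = U + t·(J−U) with t = -5/3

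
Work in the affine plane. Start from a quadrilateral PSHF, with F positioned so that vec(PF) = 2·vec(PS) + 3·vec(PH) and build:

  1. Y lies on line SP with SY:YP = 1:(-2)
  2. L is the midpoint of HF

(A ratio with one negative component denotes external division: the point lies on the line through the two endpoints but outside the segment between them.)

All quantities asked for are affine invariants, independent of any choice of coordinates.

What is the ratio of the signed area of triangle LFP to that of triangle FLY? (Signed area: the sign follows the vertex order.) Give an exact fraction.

Set P = (0, 0), S = (1, 0), H = (0, 1), F = (2, 3); any affine frame gives the same invariant.
1. Y lies on line SP with SY:YP = 1:(-2) ⇒ Y = (2, 0)
2. L is the midpoint of HF ⇒ L = (1, 2)
2·[LFP] = -1, 2·[FLY] = 3
[LFP]:[FLY] = -1:3 = -1/3

[LFP]:[FLY] = -1/3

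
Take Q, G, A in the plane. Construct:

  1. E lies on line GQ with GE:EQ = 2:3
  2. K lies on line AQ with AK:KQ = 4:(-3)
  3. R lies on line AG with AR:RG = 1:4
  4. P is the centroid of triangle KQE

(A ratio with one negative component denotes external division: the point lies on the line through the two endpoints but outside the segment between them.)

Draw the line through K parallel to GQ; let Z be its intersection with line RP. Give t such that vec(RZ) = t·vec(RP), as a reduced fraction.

t = 19/9

Work in coordinates with Q = (0, 0), G = (1, 0), A = (0, 1).
1. E lies on line GQ with GE:EQ = 2:3 ⇒ E = (3/5, 0)
2. K lies on line AQ with AK:KQ = 4:(-3) ⇒ K = (0, -3)
3. R lies on line AG with AR:RG = 1:4 ⇒ R = (1/5, 4/5)
4. P is the centroid of triangle KQE ⇒ P = (1/5, -1)
through K parallel to GQ: direction (-1, 0); meets RP at Z = (1/5, -3)
Z = R + t·(P−R) with t = 19/9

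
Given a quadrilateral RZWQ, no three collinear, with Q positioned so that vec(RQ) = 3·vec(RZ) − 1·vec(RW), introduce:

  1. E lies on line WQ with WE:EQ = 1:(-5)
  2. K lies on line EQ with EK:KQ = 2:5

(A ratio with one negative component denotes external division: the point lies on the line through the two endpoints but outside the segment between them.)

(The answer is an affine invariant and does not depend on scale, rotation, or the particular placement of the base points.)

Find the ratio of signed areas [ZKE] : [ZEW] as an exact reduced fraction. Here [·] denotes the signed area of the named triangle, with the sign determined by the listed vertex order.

[ZKE]:[ZEW] = -10/7

Choose coordinates R = (0, 0), Z = (1, 0), W = (0, 1), Q = (3, -1).
1. E lies on line WQ with WE:EQ = 1:(-5) ⇒ E = (-3/4, 3/2)
2. K lies on line EQ with EK:KQ = 2:5 ⇒ K = (9/28, 11/14)
2·[ZKE] = 5/14, 2·[ZEW] = -1/4
[ZKE]:[ZEW] = 5/14:-1/4 = -10/7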